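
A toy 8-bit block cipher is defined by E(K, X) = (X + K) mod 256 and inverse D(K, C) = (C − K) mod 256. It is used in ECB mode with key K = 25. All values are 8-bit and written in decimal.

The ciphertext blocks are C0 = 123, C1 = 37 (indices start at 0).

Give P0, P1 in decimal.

ECB decryption: P_i = D(K, C_i).
P0: D(K, 123) = 98.
P1: D(K, 37) = 12.

P0 = 98, P1 = 12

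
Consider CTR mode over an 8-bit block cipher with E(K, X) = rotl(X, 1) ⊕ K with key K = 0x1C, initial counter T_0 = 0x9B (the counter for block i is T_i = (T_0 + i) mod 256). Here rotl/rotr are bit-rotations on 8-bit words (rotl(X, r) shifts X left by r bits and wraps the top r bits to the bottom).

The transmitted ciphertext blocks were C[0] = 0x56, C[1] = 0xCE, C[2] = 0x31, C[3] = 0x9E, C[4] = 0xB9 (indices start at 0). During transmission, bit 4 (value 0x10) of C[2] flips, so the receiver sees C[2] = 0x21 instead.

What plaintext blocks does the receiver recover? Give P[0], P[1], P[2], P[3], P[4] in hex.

P[0] = 0x7D, P[1] = 0xEB, P[2] = 0x06, P[3] = 0xBF, P[4] = 0x9A

CTR decryption: S_i = E(K, T_i) where T_i is the counter for block i; P_i = C_i ⊕ S_i.
Only C[2] changed, to 0x21. In CTR, a change in C_i flips the same bit in P_i only; the keystream is unaffected. Decrypting the received ciphertext:
P[0]: T = 0x9B, S = E(K, T) = 0x2B; 0x56 ⊕ 0x2B = 0x7D.
P[1]: T = 0x9C, S = E(K, T) = 0x25; 0xCE ⊕ 0x25 = 0xEB.
P[2]: T = 0x9D, S = E(K, T) = 0x27; 0x21 ⊕ 0x27 = 0x06.
P[3]: T = 0x9E, S = E(K, T) = 0x21; 0x9E ⊕ 0x21 = 0xBF.
P[4]: T = 0x9F, S = E(K, T) = 0x23; 0xB9 ⊕ 0x23 = 0x9A.
Blocks that differ from the original plaintext: P[2].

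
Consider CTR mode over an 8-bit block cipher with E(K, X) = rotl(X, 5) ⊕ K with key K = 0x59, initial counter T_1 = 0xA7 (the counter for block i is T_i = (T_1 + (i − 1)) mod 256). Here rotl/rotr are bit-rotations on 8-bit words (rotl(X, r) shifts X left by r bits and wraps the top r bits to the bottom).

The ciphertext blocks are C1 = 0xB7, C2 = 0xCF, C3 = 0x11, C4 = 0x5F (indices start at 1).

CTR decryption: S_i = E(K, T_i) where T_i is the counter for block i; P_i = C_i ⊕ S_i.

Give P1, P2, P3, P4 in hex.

P1 = 0x1A, P2 = 0x83, P3 = 0x7D, P4 = 0x53

P1: T = 0xA7, S = E(K, T) = 0xAD; 0xB7 ⊕ 0xAD = 0x1A.
P2: T = 0xA8, S = E(K, T) = 0x4C; 0xCF ⊕ 0x4C = 0x83.
P3: T = 0xA9, S = E(K, T) = 0x6C; 0x11 ⊕ 0x6C = 0x7D.
P4: T = 0xAA, S = E(K, T) = 0x0C; 0x5F ⊕ 0x0C = 0x53.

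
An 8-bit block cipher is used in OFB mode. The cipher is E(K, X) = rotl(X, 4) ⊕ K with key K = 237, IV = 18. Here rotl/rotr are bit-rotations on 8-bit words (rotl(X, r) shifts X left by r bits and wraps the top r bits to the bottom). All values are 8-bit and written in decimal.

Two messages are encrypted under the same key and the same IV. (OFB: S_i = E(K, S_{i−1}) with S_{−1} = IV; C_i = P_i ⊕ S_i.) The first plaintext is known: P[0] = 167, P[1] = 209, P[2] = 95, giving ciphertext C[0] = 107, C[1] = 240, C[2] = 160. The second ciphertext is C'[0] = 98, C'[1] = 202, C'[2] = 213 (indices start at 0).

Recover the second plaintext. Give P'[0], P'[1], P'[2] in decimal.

In OFB with a reused IV, both messages share the same keystream S_i, so C_i ⊕ C'_i = P_i ⊕ P'_i and thus P'_i = P_i ⊕ C_i ⊕ C'_i.
P'[0]: 167 ⊕ 107 ⊕ 98 = 174.
P'[1]: 209 ⊕ 240 ⊕ 202 = 235.
P'[2]: 95 ⊕ 160 ⊕ 213 = 42.

P'[0] = 174, P'[1] = 235, P'[2] = 42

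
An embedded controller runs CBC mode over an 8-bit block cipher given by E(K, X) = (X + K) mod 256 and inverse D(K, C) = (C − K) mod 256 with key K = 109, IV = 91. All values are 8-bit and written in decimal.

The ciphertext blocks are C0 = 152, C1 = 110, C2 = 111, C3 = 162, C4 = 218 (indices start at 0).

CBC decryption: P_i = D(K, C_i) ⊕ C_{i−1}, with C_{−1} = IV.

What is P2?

P2 = 108

P2: D(K, 111) = 2; 2 ⊕ 110 = 108.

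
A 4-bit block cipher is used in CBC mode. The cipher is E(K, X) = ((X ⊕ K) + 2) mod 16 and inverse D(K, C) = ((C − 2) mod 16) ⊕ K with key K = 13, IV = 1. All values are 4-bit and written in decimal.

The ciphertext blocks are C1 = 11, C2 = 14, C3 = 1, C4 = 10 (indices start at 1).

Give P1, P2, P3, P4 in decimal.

CBC decryption: P_i = D(K, C_i) ⊕ C_{i−1}, with C_{0} = IV.
P1: D(K, 11) = 4; 4 ⊕ 1 = 5.
P2: D(K, 14) = 1; 1 ⊕ 11 = 10.
P3: D(K, 1) = 2; 2 ⊕ 14 = 12.
P4: D(K, 10) = 5; 5 ⊕ 1 = 4.

P1 = 5, P2 = 10, P3 = 12, P4 = 4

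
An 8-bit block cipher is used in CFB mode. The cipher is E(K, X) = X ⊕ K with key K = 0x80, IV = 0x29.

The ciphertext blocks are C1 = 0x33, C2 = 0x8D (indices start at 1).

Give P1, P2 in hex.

CFB decryption: P_i = C_i ⊕ E(K, C_{i−1}), with C_{0} = IV.
P1: E(K, 0x29) = 0xA9; 0x33 ⊕ 0xA9 = 0x9A.
P2: E(K, 0x33) = 0xB3; 0x8D ⊕ 0xB3 = 0x3E.

P1 = 0x9A, P2 = 0x3E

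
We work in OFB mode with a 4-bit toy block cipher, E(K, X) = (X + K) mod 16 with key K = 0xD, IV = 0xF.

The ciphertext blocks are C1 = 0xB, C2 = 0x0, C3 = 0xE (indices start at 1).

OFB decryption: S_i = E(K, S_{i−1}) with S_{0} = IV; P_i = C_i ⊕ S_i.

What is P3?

P3 = 0x8

P1: S = E(K, 0xF) = 0xC; 0xB ⊕ 0xC = 0x7.
P2: S = E(K, 0xC) = 0x9; 0x0 ⊕ 0x9 = 0x9.
P3: S = E(K, 0x9) = 0x6; 0xE ⊕ 0x6 = 0x8.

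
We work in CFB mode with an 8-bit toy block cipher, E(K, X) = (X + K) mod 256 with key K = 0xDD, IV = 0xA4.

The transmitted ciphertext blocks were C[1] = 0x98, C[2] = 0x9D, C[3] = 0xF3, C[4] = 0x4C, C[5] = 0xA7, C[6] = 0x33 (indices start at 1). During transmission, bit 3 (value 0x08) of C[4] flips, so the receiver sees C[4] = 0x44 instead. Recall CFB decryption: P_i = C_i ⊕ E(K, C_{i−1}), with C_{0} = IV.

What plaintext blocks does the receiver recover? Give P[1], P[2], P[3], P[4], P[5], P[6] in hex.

Only C[4] changed, to 0x44. In CFB, a change in C_i flips the same bit in P_i and garbles P_{i+1}. Decrypting the received ciphertext:
P[1]: E(K, 0xA4) = 0x81; 0x98 ⊕ 0x81 = 0x19.
P[2]: E(K, 0x98) = 0x75; 0x9D ⊕ 0x75 = 0xE8.
P[3]: E(K, 0x9D) = 0x7A; 0xF3 ⊕ 0x7A = 0x89.
P[4]: E(K, 0xF3) = 0xD0; 0x44 ⊕ 0xD0 = 0x94.
P[5]: E(K, 0x44) = 0x21; 0xA7 ⊕ 0x21 = 0x86.
P[6]: E(K, 0xA7) = 0x84; 0x33 ⊕ 0x84 = 0xB7.
Blocks that differ from the original plaintext: P[4], P[5].

P[1] = 0x19, P[2] = 0xE8, P[3] = 0x89, P[4] = 0x94, P[5] = 0x86, P[6] = 0xB7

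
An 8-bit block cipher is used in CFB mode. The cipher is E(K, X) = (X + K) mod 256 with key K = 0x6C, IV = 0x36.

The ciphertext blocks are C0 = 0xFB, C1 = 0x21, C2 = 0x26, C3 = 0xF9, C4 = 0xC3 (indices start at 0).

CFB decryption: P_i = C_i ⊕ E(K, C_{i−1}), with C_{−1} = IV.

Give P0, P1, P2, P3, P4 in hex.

P0 = 0x59, P1 = 0x46, P2 = 0xAB, P3 = 0x6B, P4 = 0xA6

P0: E(K, 0x36) = 0xA2; 0xFB ⊕ 0xA2 = 0x59.
P1: E(K, 0xFB) = 0x67; 0x21 ⊕ 0x67 = 0x46.
P2: E(K, 0x21) = 0x8D; 0x26 ⊕ 0x8D = 0xAB.
P3: E(K, 0x26) = 0x92; 0xF9 ⊕ 0x92 = 0x6B.
P4: E(K, 0xF9) = 0x65; 0xC3 ⊕ 0x65 = 0xA6.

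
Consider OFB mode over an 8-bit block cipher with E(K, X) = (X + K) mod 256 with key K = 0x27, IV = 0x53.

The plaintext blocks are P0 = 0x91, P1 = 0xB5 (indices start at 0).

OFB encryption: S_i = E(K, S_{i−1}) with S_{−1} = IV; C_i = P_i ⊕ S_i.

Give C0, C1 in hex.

C0: S = E(K, 0x53) = 0x7A; 0x91 ⊕ 0x7A = 0xEB.
C1: S = E(K, 0x7A) = 0xA1; 0xB5 ⊕ 0xA1 = 0x14.

C0 = 0xEB, C1 = 0x14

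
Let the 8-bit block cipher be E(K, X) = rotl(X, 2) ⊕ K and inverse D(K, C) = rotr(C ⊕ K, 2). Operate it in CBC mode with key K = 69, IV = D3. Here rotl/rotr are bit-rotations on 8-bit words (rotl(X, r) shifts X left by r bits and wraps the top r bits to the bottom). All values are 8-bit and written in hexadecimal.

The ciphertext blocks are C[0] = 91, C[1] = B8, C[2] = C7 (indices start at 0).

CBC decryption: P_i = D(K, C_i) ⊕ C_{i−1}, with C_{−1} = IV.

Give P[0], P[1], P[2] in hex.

P[0] = ED, P[1] = E5, P[2] = 13

P[0]: D(K, 91) = 3E; 3E ⊕ D3 = ED.
P[1]: D(K, B8) = 74; 74 ⊕ 91 = E5.
P[2]: D(K, C7) = AB; AB ⊕ B8 = 13.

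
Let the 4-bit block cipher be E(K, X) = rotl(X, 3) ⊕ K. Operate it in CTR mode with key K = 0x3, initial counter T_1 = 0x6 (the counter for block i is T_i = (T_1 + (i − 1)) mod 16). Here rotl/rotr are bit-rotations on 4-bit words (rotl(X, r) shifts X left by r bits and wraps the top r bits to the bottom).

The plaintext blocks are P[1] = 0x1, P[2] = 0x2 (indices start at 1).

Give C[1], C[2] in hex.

CTR encryption: S_i = E(K, T_i) where T_i is the counter for block i; C_i = P_i ⊕ S_i.
C[1]: T = 0x6, S = E(K, T) = 0x0; 0x1 ⊕ 0x0 = 0x1.
C[2]: T = 0x7, S = E(K, T) = 0x8; 0x2 ⊕ 0x8 = 0xA.

C[1] = 0x1, C[2] = 0xA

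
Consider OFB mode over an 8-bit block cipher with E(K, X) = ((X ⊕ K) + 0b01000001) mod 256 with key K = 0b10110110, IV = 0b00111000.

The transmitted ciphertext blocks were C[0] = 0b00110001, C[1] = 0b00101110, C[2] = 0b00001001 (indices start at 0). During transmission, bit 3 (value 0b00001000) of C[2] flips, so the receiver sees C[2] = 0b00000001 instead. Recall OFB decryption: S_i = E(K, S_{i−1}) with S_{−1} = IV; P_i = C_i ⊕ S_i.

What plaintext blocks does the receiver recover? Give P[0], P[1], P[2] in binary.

Only C[2] changed, to 0b00000001. In OFB, a change in C_i flips the same bit in P_i only; the keystream is unaffected. Decrypting the received ciphertext:
P[0]: S = E(K, 0b00111000) = 0b11001111; 0b00110001 ⊕ 0b11001111 = 0b11111110.
P[1]: S = E(K, 0b11001111) = 0b10111010; 0b00101110 ⊕ 0b10111010 = 0b10010100.
P[2]: S = E(K, 0b10111010) = 0b01001101; 0b00000001 ⊕ 0b01001101 = 0b01001100.
Blocks that differ from the original plaintext: P[2].

P[0] = 0b11111110, P[1] = 0b10010100, P[2] = 0b01001100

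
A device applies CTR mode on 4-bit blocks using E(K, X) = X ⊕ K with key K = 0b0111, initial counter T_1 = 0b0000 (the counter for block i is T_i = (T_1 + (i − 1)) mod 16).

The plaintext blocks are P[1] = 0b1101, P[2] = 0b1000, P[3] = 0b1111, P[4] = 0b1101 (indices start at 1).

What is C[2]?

C[2] = 0b1110

CTR encryption: S_i = E(K, T_i) where T_i is the counter for block i; C_i = P_i ⊕ S_i.
C[1]: T = 0b0000, S = E(K, T) = 0b0111; 0b1101 ⊕ 0b0111 = 0b1010.
C[2]: T = 0b0001, S = E(K, T) = 0b0110; 0b1000 ⊕ 0b0110 = 0b1110.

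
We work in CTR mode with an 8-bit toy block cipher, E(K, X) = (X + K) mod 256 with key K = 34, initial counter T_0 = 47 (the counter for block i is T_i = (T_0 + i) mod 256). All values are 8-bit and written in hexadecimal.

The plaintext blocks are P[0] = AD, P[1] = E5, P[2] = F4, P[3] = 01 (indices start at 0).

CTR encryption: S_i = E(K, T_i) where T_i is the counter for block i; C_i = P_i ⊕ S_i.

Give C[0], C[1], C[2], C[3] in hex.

C[0] = D6, C[1] = 99, C[2] = 89, C[3] = 7F

C[0]: T = 47, S = E(K, T) = 7B; AD ⊕ 7B = D6.
C[1]: T = 48, S = E(K, T) = 7C; E5 ⊕ 7C = 99.
C[2]: T = 49, S = E(K, T) = 7D; F4 ⊕ 7D = 89.
C[3]: T = 4A, S = E(K, T) = 7E; 01 ⊕ 7E = 7F.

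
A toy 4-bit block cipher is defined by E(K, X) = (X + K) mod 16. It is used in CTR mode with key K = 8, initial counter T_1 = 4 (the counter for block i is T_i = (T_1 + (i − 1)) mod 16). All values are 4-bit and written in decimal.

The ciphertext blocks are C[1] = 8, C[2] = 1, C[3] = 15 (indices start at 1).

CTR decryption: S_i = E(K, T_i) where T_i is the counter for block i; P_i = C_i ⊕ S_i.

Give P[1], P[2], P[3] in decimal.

P[1] = 4, P[2] = 12, P[3] = 1

P[1]: T = 4, S = E(K, T) = 12; 8 ⊕ 12 = 4.
P[2]: T = 5, S = E(K, T) = 13; 1 ⊕ 13 = 12.
P[3]: T = 6, S = E(K, T) = 14; 15 ⊕ 14 = 1.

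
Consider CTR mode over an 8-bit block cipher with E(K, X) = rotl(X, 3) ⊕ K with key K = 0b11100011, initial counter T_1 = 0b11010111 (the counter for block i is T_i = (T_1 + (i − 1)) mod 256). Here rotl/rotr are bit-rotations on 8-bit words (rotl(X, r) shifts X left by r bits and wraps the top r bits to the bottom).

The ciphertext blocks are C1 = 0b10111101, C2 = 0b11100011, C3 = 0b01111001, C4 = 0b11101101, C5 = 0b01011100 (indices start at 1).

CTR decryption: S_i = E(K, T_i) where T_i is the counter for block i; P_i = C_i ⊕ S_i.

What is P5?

P5 = 0b01100001

P5: T = 0b11011011, S = E(K, T) = 0b00111101; 0b01011100 ⊕ 0b00111101 = 0b01100001.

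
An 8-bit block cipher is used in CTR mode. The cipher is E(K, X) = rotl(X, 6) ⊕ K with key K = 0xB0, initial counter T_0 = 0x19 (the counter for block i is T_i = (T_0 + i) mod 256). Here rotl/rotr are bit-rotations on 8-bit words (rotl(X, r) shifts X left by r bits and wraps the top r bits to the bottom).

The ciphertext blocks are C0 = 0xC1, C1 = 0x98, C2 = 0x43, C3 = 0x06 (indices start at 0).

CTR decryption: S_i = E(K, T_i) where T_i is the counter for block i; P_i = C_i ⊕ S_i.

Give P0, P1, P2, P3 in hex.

P0: T = 0x19, S = E(K, T) = 0xF6; 0xC1 ⊕ 0xF6 = 0x37.
P1: T = 0x1A, S = E(K, T) = 0x36; 0x98 ⊕ 0x36 = 0xAE.
P2: T = 0x1B, S = E(K, T) = 0x76; 0x43 ⊕ 0x76 = 0x35.
P3: T = 0x1C, S = E(K, T) = 0xB7; 0x06 ⊕ 0xB7 = 0xB1.

P0 = 0x37, P1 = 0xAE, P2 = 0x35, P3 = 0xB1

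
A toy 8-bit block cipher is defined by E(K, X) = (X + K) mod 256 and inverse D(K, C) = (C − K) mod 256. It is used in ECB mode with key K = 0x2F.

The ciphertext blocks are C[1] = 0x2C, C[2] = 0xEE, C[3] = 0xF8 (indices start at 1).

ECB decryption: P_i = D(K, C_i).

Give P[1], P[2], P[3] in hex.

P[1]: D(K, 0x2C) = 0xFD.
P[2]: D(K, 0xEE) = 0xBF.
P[3]: D(K, 0xF8) = 0xC9.

P[1] = 0xFD, P[2] = 0xBF, P[3] = 0xC9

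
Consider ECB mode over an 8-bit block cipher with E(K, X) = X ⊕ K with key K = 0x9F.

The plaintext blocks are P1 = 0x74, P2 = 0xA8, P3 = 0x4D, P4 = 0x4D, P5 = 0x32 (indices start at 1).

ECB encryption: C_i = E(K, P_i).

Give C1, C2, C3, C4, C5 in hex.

C1: E(K, 0x74) = 0xEB.
C2: E(K, 0xA8) = 0x37.
C3: E(K, 0x4D) = 0xD2.
C4: E(K, 0x4D) = 0xD2.
C5: E(K, 0x32) = 0xAD.

C1 = 0xEB, C2 = 0x37, C3 = 0xD2, C4 = 0xD2, C5 = 0xAD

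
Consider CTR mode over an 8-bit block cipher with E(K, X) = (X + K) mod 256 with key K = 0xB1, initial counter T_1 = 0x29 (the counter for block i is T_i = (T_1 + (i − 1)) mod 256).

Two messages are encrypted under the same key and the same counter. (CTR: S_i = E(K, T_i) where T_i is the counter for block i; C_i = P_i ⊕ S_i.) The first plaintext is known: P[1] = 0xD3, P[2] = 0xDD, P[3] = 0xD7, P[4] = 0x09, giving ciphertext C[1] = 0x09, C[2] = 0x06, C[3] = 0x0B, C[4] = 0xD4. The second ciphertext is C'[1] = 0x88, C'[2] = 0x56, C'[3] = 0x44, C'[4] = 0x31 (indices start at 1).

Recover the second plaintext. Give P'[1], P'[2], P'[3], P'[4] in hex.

In CTR with a reused counter, both messages share the same keystream S_i, so C_i ⊕ C'_i = P_i ⊕ P'_i and thus P'_i = P_i ⊕ C_i ⊕ C'_i.
P'[1]: 0xD3 ⊕ 0x09 ⊕ 0x88 = 0x52.
P'[2]: 0xDD ⊕ 0x06 ⊕ 0x56 = 0x8D.
P'[3]: 0xD7 ⊕ 0x0B ⊕ 0x44 = 0x98.
P'[4]: 0x09 ⊕ 0xD4 ⊕ 0x31 = 0xEC.

P'[1] = 0x52, P'[2] = 0x8D, P'[3] = 0x98, P'[4] = 0xEC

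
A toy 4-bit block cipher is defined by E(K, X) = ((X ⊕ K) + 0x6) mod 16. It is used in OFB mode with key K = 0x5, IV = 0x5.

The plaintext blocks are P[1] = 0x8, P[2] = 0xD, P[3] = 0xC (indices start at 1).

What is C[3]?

OFB encryption: S_i = E(K, S_{i−1}) with S_{0} = IV; C_i = P_i ⊕ S_i.
C[1]: S = E(K, 0x5) = 0x6; 0x8 ⊕ 0x6 = 0xE.
C[2]: S = E(K, 0x6) = 0x9; 0xD ⊕ 0x9 = 0x4.
C[3]: S = E(K, 0x9) = 0x2; 0xC ⊕ 0x2 = 0xE.

C[3] = 0xE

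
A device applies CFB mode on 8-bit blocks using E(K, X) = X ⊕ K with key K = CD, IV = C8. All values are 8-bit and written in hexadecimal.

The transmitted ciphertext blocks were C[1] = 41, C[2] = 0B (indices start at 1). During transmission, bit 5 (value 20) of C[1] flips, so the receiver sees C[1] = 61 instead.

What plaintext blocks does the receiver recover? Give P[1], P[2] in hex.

P[1] = 64, P[2] = A7

CFB decryption: P_i = C_i ⊕ E(K, C_{i−1}), with C_{0} = IV.
Only C[1] changed, to 61. In CFB, a change in C_i flips the same bit in P_i and garbles P_{i+1}. Decrypting the received ciphertext:
P[1]: E(K, C8) = 05; 61 ⊕ 05 = 64.
P[2]: E(K, 61) = AC; 0B ⊕ AC = A7.
Blocks that differ from the original plaintext: P[1], P[2].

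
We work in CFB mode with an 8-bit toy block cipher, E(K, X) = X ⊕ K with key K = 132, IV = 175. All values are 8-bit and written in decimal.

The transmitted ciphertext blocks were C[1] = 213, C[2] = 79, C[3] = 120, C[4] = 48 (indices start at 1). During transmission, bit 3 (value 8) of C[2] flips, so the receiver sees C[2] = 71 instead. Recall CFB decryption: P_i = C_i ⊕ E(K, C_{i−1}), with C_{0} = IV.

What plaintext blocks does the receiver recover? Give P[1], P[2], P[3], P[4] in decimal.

Only C[2] changed, to 71. In CFB, a change in C_i flips the same bit in P_i and garbles P_{i+1}. Decrypting the received ciphertext:
P[1]: E(K, 175) = 43; 213 ⊕ 43 = 254.
P[2]: E(K, 213) = 81; 71 ⊕ 81 = 22.
P[3]: E(K, 71) = 195; 120 ⊕ 195 = 187.
P[4]: E(K, 120) = 252; 48 ⊕ 252 = 204.
Blocks that differ from the original plaintext: P[2], P[3].

P[1] = 254, P[2] = 22, P[3] = 187, P[4] = 204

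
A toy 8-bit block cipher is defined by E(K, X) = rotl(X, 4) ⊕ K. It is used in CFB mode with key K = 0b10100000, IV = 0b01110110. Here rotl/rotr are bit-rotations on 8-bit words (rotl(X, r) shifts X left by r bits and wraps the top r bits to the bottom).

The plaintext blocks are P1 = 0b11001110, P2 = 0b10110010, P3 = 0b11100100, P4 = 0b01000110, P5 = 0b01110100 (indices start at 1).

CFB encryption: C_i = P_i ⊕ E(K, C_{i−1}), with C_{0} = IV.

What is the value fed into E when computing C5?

C1: E(K, 0b01110110) = 0b11000111; 0b11001110 ⊕ 0b11000111 = 0b00001001.
C2: E(K, 0b00001001) = 0b00110000; 0b10110010 ⊕ 0b00110000 = 0b10000010.
C3: E(K, 0b10000010) = 0b10001000; 0b11100100 ⊕ 0b10001000 = 0b01101100.
C4: E(K, 0b01101100) = 0b01100110; 0b01000110 ⊕ 0b01100110 = 0b00100000.
C5: E(K, 0b00100000) = 0b10100010; 0b01110100 ⊕ 0b10100010 = 0b11010110.
So the input to E for block 5 is 0b00100000.

0b00100000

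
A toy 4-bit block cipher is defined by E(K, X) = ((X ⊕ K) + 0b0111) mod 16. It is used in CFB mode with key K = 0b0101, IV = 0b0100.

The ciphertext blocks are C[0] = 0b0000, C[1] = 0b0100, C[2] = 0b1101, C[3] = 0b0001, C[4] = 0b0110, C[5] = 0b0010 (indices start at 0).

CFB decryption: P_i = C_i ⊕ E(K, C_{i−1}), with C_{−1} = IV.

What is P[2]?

P[2] = 0b0101

P[2]: E(K, 0b0100) = 0b1000; 0b1101 ⊕ 0b1000 = 0b0101.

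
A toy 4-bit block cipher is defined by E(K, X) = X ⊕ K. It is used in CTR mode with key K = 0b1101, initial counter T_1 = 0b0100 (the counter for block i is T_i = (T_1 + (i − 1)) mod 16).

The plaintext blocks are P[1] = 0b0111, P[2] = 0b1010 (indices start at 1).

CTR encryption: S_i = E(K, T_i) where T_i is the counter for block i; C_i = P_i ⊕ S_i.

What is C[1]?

C[1]: T = 0b0100, S = E(K, T) = 0b1001; 0b0111 ⊕ 0b1001 = 0b1110.

C[1] = 0b1110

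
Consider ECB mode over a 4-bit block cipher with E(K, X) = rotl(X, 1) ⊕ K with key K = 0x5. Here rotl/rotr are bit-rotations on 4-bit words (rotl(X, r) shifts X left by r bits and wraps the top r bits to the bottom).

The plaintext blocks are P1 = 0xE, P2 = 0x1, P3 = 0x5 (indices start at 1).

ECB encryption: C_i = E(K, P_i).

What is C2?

C2: E(K, 0x1) = 0x7.

C2 = 0x7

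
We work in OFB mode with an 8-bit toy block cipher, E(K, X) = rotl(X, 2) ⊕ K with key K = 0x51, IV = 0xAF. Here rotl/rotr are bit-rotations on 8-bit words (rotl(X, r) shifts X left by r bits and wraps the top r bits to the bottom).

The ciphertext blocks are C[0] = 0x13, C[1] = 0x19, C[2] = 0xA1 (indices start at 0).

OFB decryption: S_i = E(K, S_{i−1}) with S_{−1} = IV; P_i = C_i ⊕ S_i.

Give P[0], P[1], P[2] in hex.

P[0]: S = E(K, 0xAF) = 0xEF; 0x13 ⊕ 0xEF = 0xFC.
P[1]: S = E(K, 0xEF) = 0xEE; 0x19 ⊕ 0xEE = 0xF7.
P[2]: S = E(K, 0xEE) = 0xEA; 0xA1 ⊕ 0xEA = 0x4B.

P[0] = 0xFC, P[1] = 0xF7, P[2] = 0x4B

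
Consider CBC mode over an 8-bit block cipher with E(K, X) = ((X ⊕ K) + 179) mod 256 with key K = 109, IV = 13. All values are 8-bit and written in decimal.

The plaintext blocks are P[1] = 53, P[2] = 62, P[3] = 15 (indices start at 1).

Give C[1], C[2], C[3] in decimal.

C[1] = 8, C[2] = 14, C[3] = 31

CBC encryption: C_i = E(K, P_i ⊕ C_{i−1}), with C_{0} = IV.
C[1]: P[1] ⊕ 13 = 56; E(K, 56) = 8.
C[2]: P[2] ⊕ 8 = 54; E(K, 54) = 14.
C[3]: P[3] ⊕ 14 = 1; E(K, 1) = 31.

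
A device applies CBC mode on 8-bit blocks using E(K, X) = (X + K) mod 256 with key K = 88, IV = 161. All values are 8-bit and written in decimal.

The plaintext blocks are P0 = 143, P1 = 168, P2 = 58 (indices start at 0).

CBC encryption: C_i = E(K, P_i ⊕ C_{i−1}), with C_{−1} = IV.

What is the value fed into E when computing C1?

46

C0: P0 ⊕ 161 = 46; E(K, 46) = 134.
C1: P1 ⊕ 134 = 46; E(K, 46) = 134.
So the input to E for block 1 is 46.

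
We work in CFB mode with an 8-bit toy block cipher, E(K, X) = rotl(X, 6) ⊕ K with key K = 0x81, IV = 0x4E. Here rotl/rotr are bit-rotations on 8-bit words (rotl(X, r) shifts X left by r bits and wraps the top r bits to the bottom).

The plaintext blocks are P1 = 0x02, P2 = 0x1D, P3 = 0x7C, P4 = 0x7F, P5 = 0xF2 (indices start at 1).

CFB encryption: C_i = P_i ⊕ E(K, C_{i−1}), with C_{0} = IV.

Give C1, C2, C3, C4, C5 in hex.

C1: E(K, 0x4E) = 0x12; 0x02 ⊕ 0x12 = 0x10.
C2: E(K, 0x10) = 0x85; 0x1D ⊕ 0x85 = 0x98.
C3: E(K, 0x98) = 0xA7; 0x7C ⊕ 0xA7 = 0xDB.
C4: E(K, 0xDB) = 0x77; 0x7F ⊕ 0x77 = 0x08.
C5: E(K, 0x08) = 0x83; 0xF2 ⊕ 0x83 = 0x71.

C1 = 0x10, C2 = 0x98, C3 = 0xDB, C4 = 0x08, C5 = 0x71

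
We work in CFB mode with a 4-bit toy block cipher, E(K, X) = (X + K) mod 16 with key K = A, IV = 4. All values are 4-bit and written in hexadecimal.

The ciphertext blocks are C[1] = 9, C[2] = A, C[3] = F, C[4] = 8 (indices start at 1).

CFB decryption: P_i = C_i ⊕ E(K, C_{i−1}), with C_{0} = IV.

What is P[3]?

P[3] = B

P[3]: E(K, A) = 4; F ⊕ 4 = B.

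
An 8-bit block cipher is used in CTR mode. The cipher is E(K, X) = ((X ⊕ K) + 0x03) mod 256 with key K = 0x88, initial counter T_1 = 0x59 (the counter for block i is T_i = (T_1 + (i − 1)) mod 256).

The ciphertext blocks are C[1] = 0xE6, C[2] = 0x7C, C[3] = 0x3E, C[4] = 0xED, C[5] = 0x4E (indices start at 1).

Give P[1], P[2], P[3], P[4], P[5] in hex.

CTR decryption: S_i = E(K, T_i) where T_i is the counter for block i; P_i = C_i ⊕ S_i.
P[1]: T = 0x59, S = E(K, T) = 0xD4; 0xE6 ⊕ 0xD4 = 0x32.
P[2]: T = 0x5A, S = E(K, T) = 0xD5; 0x7C ⊕ 0xD5 = 0xA9.
P[3]: T = 0x5B, S = E(K, T) = 0xD6; 0x3E ⊕ 0xD6 = 0xE8.
P[4]: T = 0x5C, S = E(K, T) = 0xD7; 0xED ⊕ 0xD7 = 0x3A.
P[5]: T = 0x5D, S = E(K, T) = 0xD8; 0x4E ⊕ 0xD8 = 0x96.

P[1] = 0x32, P[2] = 0xA9, P[3] = 0xE8, P[4] = 0x3A, P[5] = 0x96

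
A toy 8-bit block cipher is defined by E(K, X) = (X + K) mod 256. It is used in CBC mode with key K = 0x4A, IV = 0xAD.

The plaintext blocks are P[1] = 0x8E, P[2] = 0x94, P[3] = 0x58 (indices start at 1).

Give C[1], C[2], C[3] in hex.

C[1] = 0x6D, C[2] = 0x43, C[3] = 0x65

CBC encryption: C_i = E(K, P_i ⊕ C_{i−1}), with C_{0} = IV.
C[1]: P[1] ⊕ 0xAD = 0x23; E(K, 0x23) = 0x6D.
C[2]: P[2] ⊕ 0x6D = 0xF9; E(K, 0xF9) = 0x43.
C[3]: P[3] ⊕ 0x43 = 0x1B; E(K, 0x1B) = 0x65.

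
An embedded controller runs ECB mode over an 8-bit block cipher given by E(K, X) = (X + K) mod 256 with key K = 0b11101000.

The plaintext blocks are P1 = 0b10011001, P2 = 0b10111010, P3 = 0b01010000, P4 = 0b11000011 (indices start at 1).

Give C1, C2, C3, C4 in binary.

ECB encryption: C_i = E(K, P_i).
C1: E(K, 0b10011001) = 0b10000001.
C2: E(K, 0b10111010) = 0b10100010.
C3: E(K, 0b01010000) = 0b00111000.
C4: E(K, 0b11000011) = 0b10101011.

C1 = 0b10000001, C2 = 0b10100010, C3 = 0b00111000, C4 = 0b10101011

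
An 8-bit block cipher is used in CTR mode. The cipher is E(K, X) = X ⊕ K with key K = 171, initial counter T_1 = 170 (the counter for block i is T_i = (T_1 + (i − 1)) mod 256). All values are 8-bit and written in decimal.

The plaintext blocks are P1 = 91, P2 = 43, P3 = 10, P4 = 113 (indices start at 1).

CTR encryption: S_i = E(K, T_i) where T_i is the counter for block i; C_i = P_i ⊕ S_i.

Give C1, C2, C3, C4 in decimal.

C1: T = 170, S = E(K, T) = 1; 91 ⊕ 1 = 90.
C2: T = 171, S = E(K, T) = 0; 43 ⊕ 0 = 43.
C3: T = 172, S = E(K, T) = 7; 10 ⊕ 7 = 13.
C4: T = 173, S = E(K, T) = 6; 113 ⊕ 6 = 119.

C1 = 90, C2 = 43, C3 = 13, C4 = 119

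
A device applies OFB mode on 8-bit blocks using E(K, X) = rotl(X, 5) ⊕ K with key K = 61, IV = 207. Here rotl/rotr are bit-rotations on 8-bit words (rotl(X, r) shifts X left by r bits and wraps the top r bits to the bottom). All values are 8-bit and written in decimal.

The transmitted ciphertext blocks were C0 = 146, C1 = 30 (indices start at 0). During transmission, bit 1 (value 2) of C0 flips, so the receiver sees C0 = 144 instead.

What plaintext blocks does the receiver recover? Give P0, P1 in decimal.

OFB decryption: S_i = E(K, S_{i−1}) with S_{−1} = IV; P_i = C_i ⊕ S_i.
Only C0 changed, to 144. In OFB, a change in C_i flips the same bit in P_i only; the keystream is unaffected. Decrypting the received ciphertext:
P0: S = E(K, 207) = 196; 144 ⊕ 196 = 84.
P1: S = E(K, 196) = 165; 30 ⊕ 165 = 187.
Blocks that differ from the original plaintext: P0.

P0 = 84, P1 = 187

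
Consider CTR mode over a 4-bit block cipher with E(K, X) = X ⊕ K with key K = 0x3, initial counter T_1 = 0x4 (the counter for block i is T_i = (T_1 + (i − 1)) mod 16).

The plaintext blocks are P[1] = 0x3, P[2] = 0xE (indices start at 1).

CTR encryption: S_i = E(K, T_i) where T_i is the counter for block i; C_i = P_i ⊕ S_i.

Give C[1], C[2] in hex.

C[1]: T = 0x4, S = E(K, T) = 0x7; 0x3 ⊕ 0x7 = 0x4.
C[2]: T = 0x5, S = E(K, T) = 0x6; 0xE ⊕ 0x6 = 0x8.

C[1] = 0x4, C[2] = 0x8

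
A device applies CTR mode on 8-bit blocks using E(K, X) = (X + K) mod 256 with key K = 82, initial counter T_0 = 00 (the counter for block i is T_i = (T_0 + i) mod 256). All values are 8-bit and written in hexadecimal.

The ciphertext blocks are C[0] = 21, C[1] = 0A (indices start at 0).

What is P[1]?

CTR decryption: S_i = E(K, T_i) where T_i is the counter for block i; P_i = C_i ⊕ S_i.
P[1]: T = 01, S = E(K, T) = 83; 0A ⊕ 83 = 89.

P[1] = 89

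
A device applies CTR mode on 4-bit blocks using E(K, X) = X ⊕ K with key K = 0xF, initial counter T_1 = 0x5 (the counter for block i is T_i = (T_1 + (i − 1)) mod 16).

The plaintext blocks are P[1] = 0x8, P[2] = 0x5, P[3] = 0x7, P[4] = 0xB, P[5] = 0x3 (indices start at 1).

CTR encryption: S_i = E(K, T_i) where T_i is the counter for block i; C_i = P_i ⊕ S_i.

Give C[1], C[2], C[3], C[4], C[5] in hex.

C[1] = 0x2, C[2] = 0xC, C[3] = 0xF, C[4] = 0xC, C[5] = 0x5

C[1]: T = 0x5, S = E(K, T) = 0xA; 0x8 ⊕ 0xA = 0x2.
C[2]: T = 0x6, S = E(K, T) = 0x9; 0x5 ⊕ 0x9 = 0xC.
C[3]: T = 0x7, S = E(K, T) = 0x8; 0x7 ⊕ 0x8 = 0xF.
C[4]: T = 0x8, S = E(K, T) = 0x7; 0xB ⊕ 0x7 = 0xC.
C[5]: T = 0x9, S = E(K, T) = 0x6; 0x3 ⊕ 0x6 = 0x5.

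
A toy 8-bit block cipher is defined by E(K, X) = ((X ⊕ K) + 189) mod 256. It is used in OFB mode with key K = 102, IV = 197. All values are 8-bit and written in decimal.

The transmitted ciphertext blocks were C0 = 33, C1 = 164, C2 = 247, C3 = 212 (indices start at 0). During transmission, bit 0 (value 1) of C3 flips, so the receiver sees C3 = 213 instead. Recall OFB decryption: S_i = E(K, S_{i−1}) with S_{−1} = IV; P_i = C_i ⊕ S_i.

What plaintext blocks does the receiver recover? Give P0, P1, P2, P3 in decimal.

P0 = 65, P1 = 103, P2 = 149, P3 = 20

Only C3 changed, to 213. In OFB, a change in C_i flips the same bit in P_i only; the keystream is unaffected. Decrypting the received ciphertext:
P0: S = E(K, 197) = 96; 33 ⊕ 96 = 65.
P1: S = E(K, 96) = 195; 164 ⊕ 195 = 103.
P2: S = E(K, 195) = 98; 247 ⊕ 98 = 149.
P3: S = E(K, 98) = 193; 213 ⊕ 193 = 20.
Blocks that differ from the original plaintext: P3.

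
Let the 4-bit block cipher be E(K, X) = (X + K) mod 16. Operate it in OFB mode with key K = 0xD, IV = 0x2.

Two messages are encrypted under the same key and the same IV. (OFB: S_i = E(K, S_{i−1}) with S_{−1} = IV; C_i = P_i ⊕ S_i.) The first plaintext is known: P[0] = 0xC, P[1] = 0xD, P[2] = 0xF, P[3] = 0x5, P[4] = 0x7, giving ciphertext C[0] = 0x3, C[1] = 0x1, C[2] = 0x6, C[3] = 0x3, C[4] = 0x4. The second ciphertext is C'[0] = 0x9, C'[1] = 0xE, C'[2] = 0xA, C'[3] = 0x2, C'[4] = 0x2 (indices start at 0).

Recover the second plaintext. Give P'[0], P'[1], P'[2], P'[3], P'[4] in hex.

In OFB with a reused IV, both messages share the same keystream S_i, so C_i ⊕ C'_i = P_i ⊕ P'_i and thus P'_i = P_i ⊕ C_i ⊕ C'_i.
P'[0]: 0xC ⊕ 0x3 ⊕ 0x9 = 0x6.
P'[1]: 0xD ⊕ 0x1 ⊕ 0xE = 0x2.
P'[2]: 0xF ⊕ 0x6 ⊕ 0xA = 0x3.
P'[3]: 0x5 ⊕ 0x3 ⊕ 0x2 = 0x4.
P'[4]: 0x7 ⊕ 0x4 ⊕ 0x2 = 0x1.

P'[0] = 0x6, P'[1] = 0x2, P'[2] = 0x3, P'[3] = 0x4, P'[4] = 0x1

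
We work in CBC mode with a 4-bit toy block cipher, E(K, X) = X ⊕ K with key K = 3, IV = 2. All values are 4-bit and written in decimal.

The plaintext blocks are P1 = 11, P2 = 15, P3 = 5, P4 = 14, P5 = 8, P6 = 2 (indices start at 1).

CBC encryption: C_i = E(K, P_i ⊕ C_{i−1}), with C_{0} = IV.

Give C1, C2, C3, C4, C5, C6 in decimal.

C1: P1 ⊕ 2 = 9; E(K, 9) = 10.
C2: P2 ⊕ 10 = 5; E(K, 5) = 6.
C3: P3 ⊕ 6 = 3; E(K, 3) = 0.
C4: P4 ⊕ 0 = 14; E(K, 14) = 13.
C5: P5 ⊕ 13 = 5; E(K, 5) = 6.
C6: P6 ⊕ 6 = 4; E(K, 4) = 7.

C1 = 10, C2 = 6, C3 = 0, C4 = 13, C5 = 6, C6 = 7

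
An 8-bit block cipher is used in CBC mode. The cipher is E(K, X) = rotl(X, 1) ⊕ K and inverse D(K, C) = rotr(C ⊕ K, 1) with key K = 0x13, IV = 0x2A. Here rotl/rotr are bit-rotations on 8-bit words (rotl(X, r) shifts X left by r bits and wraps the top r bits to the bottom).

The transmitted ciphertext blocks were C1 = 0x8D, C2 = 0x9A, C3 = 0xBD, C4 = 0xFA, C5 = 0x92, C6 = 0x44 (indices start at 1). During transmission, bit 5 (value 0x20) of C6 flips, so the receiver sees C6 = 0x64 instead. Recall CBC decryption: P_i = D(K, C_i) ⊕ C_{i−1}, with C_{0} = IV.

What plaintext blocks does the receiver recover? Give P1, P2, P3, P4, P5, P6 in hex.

Only C6 changed, to 0x64. In CBC, a change in C_i garbles P_i and flips the same bit in P_{i+1}. Decrypting the received ciphertext:
P1: D(K, 0x8D) = 0x4F; 0x4F ⊕ 0x2A = 0x65.
P2: D(K, 0x9A) = 0xC4; 0xC4 ⊕ 0x8D = 0x49.
P3: D(K, 0xBD) = 0x57; 0x57 ⊕ 0x9A = 0xCD.
P4: D(K, 0xFA) = 0xF4; 0xF4 ⊕ 0xBD = 0x49.
P5: D(K, 0x92) = 0xC0; 0xC0 ⊕ 0xFA = 0x3A.
P6: D(K, 0x64) = 0xBB; 0xBB ⊕ 0x92 = 0x29.
Blocks that differ from the original plaintext: P6.

P1 = 0x65, P2 = 0x49, P3 = 0xCD, P4 = 0x49, P5 = 0x3A, P6 = 0x29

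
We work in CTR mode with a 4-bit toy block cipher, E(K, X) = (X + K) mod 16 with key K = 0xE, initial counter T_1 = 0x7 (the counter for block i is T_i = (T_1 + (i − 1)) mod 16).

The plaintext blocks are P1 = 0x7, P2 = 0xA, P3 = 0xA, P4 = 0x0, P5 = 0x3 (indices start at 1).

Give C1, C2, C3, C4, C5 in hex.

C1 = 0x2, C2 = 0xC, C3 = 0xD, C4 = 0x8, C5 = 0xA

CTR encryption: S_i = E(K, T_i) where T_i is the counter for block i; C_i = P_i ⊕ S_i.
C1: T = 0x7, S = E(K, T) = 0x5; 0x7 ⊕ 0x5 = 0x2.
C2: T = 0x8, S = E(K, T) = 0x6; 0xA ⊕ 0x6 = 0xC.
C3: T = 0x9, S = E(K, T) = 0x7; 0xA ⊕ 0x7 = 0xD.
C4: T = 0xA, S = E(K, T) = 0x8; 0x0 ⊕ 0x8 = 0x8.
C5: T = 0xB, S = E(K, T) = 0x9; 0x3 ⊕ 0x9 = 0xA.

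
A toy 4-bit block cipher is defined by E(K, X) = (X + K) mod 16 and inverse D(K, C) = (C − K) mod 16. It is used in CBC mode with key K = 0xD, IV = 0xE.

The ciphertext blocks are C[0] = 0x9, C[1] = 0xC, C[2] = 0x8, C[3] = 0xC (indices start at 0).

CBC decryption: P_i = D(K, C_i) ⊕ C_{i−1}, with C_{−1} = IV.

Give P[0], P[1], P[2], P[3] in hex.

P[0] = 0x2, P[1] = 0x6, P[2] = 0x7, P[3] = 0x7

P[0]: D(K, 0x9) = 0xC; 0xC ⊕ 0xE = 0x2.
P[1]: D(K, 0xC) = 0xF; 0xF ⊕ 0x9 = 0x6.
P[2]: D(K, 0x8) = 0xB; 0xB ⊕ 0xC = 0x7.
P[3]: D(K, 0xC) = 0xF; 0xF ⊕ 0x8 = 0x7.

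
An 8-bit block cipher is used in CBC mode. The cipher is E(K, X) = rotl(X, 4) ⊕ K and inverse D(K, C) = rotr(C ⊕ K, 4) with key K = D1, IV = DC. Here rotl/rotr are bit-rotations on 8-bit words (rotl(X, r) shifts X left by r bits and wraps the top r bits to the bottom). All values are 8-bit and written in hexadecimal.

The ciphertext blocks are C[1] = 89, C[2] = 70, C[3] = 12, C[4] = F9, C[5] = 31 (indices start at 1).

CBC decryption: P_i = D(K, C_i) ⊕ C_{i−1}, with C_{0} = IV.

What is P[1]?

P[1]: D(K, 89) = 85; 85 ⊕ DC = 59.

P[1] = 59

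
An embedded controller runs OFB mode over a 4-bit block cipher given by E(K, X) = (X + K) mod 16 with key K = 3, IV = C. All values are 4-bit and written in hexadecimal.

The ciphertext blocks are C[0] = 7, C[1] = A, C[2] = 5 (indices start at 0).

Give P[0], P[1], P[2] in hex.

P[0] = 8, P[1] = 8, P[2] = 0

OFB decryption: S_i = E(K, S_{i−1}) with S_{−1} = IV; P_i = C_i ⊕ S_i.
P[0]: S = E(K, C) = F; 7 ⊕ F = 8.
P[1]: S = E(K, F) = 2; A ⊕ 2 = 8.
P[2]: S = E(K, 2) = 5; 5 ⊕ 5 = 0.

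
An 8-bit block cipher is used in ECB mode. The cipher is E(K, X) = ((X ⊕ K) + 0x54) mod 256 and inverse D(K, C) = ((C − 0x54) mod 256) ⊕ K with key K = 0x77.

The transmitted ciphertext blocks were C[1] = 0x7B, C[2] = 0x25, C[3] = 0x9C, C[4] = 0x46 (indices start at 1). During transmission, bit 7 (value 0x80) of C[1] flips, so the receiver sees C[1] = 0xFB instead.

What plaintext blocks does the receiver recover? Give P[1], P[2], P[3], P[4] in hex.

P[1] = 0xD0, P[2] = 0xA6, P[3] = 0x3F, P[4] = 0x85

ECB decryption: P_i = D(K, C_i).
Only C[1] changed, to 0xFB. In ECB, a change in C_i affects only P_i. Decrypting the received ciphertext:
P[1]: D(K, 0xFB) = 0xD0.
P[2]: D(K, 0x25) = 0xA6.
P[3]: D(K, 0x9C) = 0x3F.
P[4]: D(K, 0x46) = 0x85.
Blocks that differ from the original plaintext: P[1].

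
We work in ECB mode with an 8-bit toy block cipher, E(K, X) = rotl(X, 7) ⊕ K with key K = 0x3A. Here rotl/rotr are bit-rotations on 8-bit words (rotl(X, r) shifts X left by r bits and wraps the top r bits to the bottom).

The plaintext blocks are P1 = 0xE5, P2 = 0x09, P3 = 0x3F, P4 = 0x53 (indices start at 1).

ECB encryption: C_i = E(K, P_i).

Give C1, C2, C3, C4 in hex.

C1 = 0xC8, C2 = 0xBE, C3 = 0xA5, C4 = 0x93

C1: E(K, 0xE5) = 0xC8.
C2: E(K, 0x09) = 0xBE.
C3: E(K, 0x3F) = 0xA5.
C4: E(K, 0x53) = 0x93.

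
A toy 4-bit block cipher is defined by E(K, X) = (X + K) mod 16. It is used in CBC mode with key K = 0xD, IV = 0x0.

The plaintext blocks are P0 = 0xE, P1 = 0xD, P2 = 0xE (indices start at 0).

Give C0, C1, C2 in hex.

C0 = 0xB, C1 = 0x3, C2 = 0xA

CBC encryption: C_i = E(K, P_i ⊕ C_{i−1}), with C_{−1} = IV.
C0: P0 ⊕ 0x0 = 0xE; E(K, 0xE) = 0xB.
C1: P1 ⊕ 0xB = 0x6; E(K, 0x6) = 0x3.
C2: P2 ⊕ 0x3 = 0xD; E(K, 0xD) = 0xA.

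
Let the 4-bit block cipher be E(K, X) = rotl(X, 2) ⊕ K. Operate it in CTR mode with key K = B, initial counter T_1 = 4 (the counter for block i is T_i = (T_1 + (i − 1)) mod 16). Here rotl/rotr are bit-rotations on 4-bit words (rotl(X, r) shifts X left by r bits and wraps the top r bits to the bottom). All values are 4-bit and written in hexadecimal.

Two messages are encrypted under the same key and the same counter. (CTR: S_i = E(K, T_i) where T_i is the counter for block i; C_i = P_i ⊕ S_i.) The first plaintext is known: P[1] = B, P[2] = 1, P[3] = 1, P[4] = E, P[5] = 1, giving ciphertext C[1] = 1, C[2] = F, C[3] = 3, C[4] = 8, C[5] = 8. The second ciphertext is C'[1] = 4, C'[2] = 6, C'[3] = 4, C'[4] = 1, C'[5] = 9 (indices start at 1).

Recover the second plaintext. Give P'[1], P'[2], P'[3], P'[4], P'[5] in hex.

P'[1] = E, P'[2] = 8, P'[3] = 6, P'[4] = 7, P'[5] = 0

In CTR with a reused counter, both messages share the same keystream S_i, so C_i ⊕ C'_i = P_i ⊕ P'_i and thus P'_i = P_i ⊕ C_i ⊕ C'_i.
P'[1]: B ⊕ 1 ⊕ 4 = E.
P'[2]: 1 ⊕ F ⊕ 6 = 8.
P'[3]: 1 ⊕ 3 ⊕ 4 = 6.
P'[4]: E ⊕ 8 ⊕ 1 = 7.
P'[5]: 1 ⊕ 8 ⊕ 9 = 0.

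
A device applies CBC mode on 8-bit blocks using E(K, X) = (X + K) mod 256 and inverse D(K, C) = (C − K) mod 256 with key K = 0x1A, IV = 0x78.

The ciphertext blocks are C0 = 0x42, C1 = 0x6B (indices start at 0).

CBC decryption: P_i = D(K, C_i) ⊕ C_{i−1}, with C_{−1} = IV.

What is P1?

P1: D(K, 0x6B) = 0x51; 0x51 ⊕ 0x42 = 0x13.

P1 = 0x13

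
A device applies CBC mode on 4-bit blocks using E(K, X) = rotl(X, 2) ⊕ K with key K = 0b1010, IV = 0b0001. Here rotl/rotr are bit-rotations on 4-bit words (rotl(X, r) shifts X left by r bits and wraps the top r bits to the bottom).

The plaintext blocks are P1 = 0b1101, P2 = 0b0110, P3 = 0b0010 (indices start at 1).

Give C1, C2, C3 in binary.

CBC encryption: C_i = E(K, P_i ⊕ C_{i−1}), with C_{0} = IV.
C1: P1 ⊕ 0b0001 = 0b1100; E(K, 0b1100) = 0b1001.
C2: P2 ⊕ 0b1001 = 0b1111; E(K, 0b1111) = 0b0101.
C3: P3 ⊕ 0b0101 = 0b0111; E(K, 0b0111) = 0b0111.

C1 = 0b1001, C2 = 0b0101, C3 = 0b0111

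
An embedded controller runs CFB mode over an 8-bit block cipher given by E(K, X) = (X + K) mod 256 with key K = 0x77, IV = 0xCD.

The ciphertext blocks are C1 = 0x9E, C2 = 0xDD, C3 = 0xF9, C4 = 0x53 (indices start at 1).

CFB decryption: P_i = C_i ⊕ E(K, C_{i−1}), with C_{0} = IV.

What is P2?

P2 = 0xC8

P2: E(K, 0x9E) = 0x15; 0xDD ⊕ 0x15 = 0xC8.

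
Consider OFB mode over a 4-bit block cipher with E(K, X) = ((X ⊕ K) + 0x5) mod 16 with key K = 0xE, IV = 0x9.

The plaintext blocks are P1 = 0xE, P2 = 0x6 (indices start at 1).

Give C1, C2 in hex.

OFB encryption: S_i = E(K, S_{i−1}) with S_{0} = IV; C_i = P_i ⊕ S_i.
C1: S = E(K, 0x9) = 0xC; 0xE ⊕ 0xC = 0x2.
C2: S = E(K, 0xC) = 0x7; 0x6 ⊕ 0x7 = 0x1.

C1 = 0x2, C2 = 0x1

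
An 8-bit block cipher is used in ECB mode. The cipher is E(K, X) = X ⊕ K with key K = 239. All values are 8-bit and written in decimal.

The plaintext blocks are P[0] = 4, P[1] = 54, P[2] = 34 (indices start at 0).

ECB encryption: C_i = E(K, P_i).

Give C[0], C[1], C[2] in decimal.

C[0]: E(K, 4) = 235.
C[1]: E(K, 54) = 217.
C[2]: E(K, 34) = 205.

C[0] = 235, C[1] = 217, C[2] = 205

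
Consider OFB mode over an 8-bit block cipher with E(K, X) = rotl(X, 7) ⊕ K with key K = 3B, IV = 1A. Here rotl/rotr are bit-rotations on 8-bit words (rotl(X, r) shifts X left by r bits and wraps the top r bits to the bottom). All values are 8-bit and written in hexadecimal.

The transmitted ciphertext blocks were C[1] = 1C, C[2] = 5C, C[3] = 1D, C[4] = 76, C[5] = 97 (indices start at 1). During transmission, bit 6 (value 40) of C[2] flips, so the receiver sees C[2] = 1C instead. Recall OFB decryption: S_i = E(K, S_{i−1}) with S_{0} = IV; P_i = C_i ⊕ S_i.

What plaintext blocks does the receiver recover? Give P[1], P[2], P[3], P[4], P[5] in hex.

P[1] = 2A, P[2] = 3C, P[3] = 36, P[4] = D8, P[5] = FB

Only C[2] changed, to 1C. In OFB, a change in C_i flips the same bit in P_i only; the keystream is unaffected. Decrypting the received ciphertext:
P[1]: S = E(K, 1A) = 36; 1C ⊕ 36 = 2A.
P[2]: S = E(K, 36) = 20; 1C ⊕ 20 = 3C.
P[3]: S = E(K, 20) = 2B; 1D ⊕ 2B = 36.
P[4]: S = E(K, 2B) = AE; 76 ⊕ AE = D8.
P[5]: S = E(K, AE) = 6C; 97 ⊕ 6C = FB.
Blocks that differ from the original plaintext: P[2].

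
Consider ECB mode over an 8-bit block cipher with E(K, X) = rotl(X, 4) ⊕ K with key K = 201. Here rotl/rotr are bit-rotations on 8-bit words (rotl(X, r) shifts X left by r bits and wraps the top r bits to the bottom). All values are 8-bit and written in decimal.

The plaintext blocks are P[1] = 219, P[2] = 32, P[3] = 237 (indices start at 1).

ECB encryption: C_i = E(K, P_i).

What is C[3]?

C[3] = 23

C[3]: E(K, 237) = 23.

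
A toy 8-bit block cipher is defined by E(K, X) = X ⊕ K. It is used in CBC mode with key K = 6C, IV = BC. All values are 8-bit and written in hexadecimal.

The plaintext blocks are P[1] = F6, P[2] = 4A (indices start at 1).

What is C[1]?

C[1] = 26

CBC encryption: C_i = E(K, P_i ⊕ C_{i−1}), with C_{0} = IV.
C[1]: P[1] ⊕ BC = 4A; E(K, 4A) = 26.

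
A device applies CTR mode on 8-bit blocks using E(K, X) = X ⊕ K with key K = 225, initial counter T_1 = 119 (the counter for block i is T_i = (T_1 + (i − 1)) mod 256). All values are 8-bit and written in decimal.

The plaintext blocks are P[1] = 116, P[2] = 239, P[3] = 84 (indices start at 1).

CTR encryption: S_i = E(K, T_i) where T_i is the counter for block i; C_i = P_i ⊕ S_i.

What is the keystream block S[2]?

153

C[1]: T = 119, S = E(K, T) = 150; 116 ⊕ 150 = 226.
C[2]: T = 120, S = E(K, T) = 153; 239 ⊕ 153 = 118.
So S[2] = 153.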